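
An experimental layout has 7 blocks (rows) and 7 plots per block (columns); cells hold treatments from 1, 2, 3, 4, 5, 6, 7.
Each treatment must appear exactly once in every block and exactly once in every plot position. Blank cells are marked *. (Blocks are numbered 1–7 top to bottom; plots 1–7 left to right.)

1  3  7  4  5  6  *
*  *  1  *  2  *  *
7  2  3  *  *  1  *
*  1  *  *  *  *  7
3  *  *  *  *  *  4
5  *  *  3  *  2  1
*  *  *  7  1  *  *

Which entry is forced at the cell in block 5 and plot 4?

1

Block 1, plot 7: block 1 has {1, 3, 4, 5, 6, 7} and plot 7 has {1, 4, 7}, leaving only 2.
Block 5, plot 4 is narrowed to {1, 2, 5, 6}.
If it were 2, propagating the remaining blanks reaches a contradiction.
If it were 5, then block 3, plot 4 would be left with no valid symbol.
If it were 6, then block 3, plot 4 would be left with no valid symbol.
So block 5, plot 4 must be 1.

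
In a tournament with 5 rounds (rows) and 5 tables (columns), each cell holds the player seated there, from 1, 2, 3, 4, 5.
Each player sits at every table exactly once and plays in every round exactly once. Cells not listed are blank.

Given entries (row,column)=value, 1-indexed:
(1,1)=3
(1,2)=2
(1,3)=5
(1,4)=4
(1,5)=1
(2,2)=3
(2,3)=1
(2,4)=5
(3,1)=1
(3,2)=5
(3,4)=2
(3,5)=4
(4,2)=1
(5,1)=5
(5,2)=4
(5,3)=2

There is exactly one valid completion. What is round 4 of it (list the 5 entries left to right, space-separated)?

Round 4, table 4: round 4 has {1} and table 4 has {2, 4, 5}, leaving only 3.
Round 4, table 3: round 4 has {1, 3} and table 3 has {1, 2, 5}, leaving only 4.
Round 4, table 1: round 4 has {1, 3, 4} and table 1 has {1, 3, 5}, leaving only 2.
Round 4, table 5: round 4 has {1, 2, 3, 4} and table 5 has {1, 4}, leaving only 5.
So round 4 reads: 2 1 4 3 5.

2 1 4 3 5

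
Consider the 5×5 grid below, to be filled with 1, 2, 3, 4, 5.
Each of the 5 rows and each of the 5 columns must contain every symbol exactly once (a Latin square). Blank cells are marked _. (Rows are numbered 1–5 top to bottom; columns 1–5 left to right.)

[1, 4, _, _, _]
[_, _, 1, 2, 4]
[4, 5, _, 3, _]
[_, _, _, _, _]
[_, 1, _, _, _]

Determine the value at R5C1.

2

Row 1, column 4: row 1 has {1, 4} and column 4 has {2, 3}, leaving only 5.
Row 2, column 2: row 2 has {1, 2, 4} and column 2 has {1, 4, 5}, leaving only 3.
Row 2, column 1: row 2 has {1, 2, 3, 4} and column 1 has {1, 4}, leaving only 5.
Row 3, column 3: row 3 has {3, 4, 5} and column 3 has {1}, leaving only 2.
Row 1, column 3: row 1 has {1, 4, 5} and column 3 has {1, 2}, leaving only 3.
Row 1, column 5: row 1 has {1, 3, 4, 5} and column 5 has {4}, leaving only 2.
Row 3, column 5: row 3 has {2, 3, 4, 5} and column 5 has {2, 4}, leaving only 1.
Row 4, column 2: row 4 has {} and column 2 has {1, 3, 4, 5}, leaving only 2.
Row 4, column 1: row 4 has {2} and column 1 has {1, 4, 5}, leaving only 3.
Row 5 already has {1} and column 1 already has {1, 3, 4, 5}, so row 5, column 1 must be 2.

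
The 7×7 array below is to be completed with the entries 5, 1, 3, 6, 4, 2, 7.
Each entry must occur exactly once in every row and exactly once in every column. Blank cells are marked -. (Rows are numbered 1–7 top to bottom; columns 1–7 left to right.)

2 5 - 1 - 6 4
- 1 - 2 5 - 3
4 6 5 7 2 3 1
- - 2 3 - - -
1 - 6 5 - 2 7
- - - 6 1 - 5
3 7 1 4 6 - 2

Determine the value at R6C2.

Row 4, column 2: row 4 has {3, 2} and column 2 has {5, 1, 6, 7}, leaving only 4.
Row 4, column 5: row 4 has {3, 4, 2} and column 5 has {5, 1, 6, 2}, leaving only 7.
Row 1, column 5: row 1 has {5, 1, 6, 4, 2} and column 5 has {5, 1, 6, 2, 7}, leaving only 3.
Row 1, column 3: row 1 has {5, 1, 3, 6, 4, 2} and column 3 has {5, 1, 6, 2}, leaving only 7.
Row 2, column 3: row 2 has {5, 1, 3, 2} and column 3 has {5, 1, 6, 2, 7}, leaving only 4.
Row 2, column 6: row 2 has {5, 1, 3, 4, 2} and column 6 has {3, 6, 2}, leaving only 7.
Row 2, column 1: row 2 has {5, 1, 3, 4, 2, 7} and column 1 has {1, 3, 4, 2}, leaving only 6.
Row 4, column 1: row 4 has {3, 4, 2, 7} and column 1 has {1, 3, 6, 4, 2}, leaving only 5.
Row 4, column 6: row 4 has {5, 3, 4, 2, 7} and column 6 has {3, 6, 2, 7}, leaving only 1.
Row 4, column 7: row 4 has {5, 1, 3, 4, 2, 7} and column 7 has {5, 1, 3, 4, 2, 7}, leaving only 6.
Row 5, column 2: row 5 has {5, 1, 6, 2, 7} and column 2 has {5, 1, 6, 4, 7}, leaving only 3.
Row 6 already has {5, 1, 6} and column 2 already has {5, 1, 3, 6, 4, 7}, so row 6, column 2 must be 2.

2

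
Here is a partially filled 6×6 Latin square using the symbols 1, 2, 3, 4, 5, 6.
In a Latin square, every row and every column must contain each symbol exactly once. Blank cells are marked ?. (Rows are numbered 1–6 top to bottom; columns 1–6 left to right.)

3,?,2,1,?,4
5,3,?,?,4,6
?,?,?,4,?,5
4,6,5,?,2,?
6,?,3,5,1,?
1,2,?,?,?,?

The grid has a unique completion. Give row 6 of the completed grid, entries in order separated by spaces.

1 2 4 6 5 3

Row 6, column 6: row 6 has {1, 2} and column 6 has {4, 5, 6}, leaving only 3.
Row 6, column 4: row 6 has {1, 2, 3} and column 4 has {1, 4, 5}, leaving only 6.
Row 6, column 3: row 6 has {1, 2, 3, 6} and column 3 has {2, 3, 5}, leaving only 4.
Row 6, column 5: row 6 has {1, 2, 3, 4, 6} and column 5 has {1, 2, 4}, leaving only 5.
So row 6 reads: 1 2 4 6 5 3.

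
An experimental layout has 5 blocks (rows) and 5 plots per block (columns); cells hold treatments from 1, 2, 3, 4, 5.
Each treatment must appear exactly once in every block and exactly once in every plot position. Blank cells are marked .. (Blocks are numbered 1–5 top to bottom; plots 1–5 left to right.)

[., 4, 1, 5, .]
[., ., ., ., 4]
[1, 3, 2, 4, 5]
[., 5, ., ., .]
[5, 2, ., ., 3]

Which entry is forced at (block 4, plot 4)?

Block 1, plot 5: block 1 has {1, 4, 5} and plot 5 has {3, 4, 5}, leaving only 2.
Block 1, plot 1: block 1 has {1, 2, 4, 5} and plot 1 has {1, 5}, leaving only 3.
Block 2, plot 1: block 2 has {4} and plot 1 has {1, 3, 5}, leaving only 2.
Block 2, plot 2: block 2 has {2, 4} and plot 2 has {2, 3, 4, 5}, leaving only 1.
Block 2, plot 4: block 2 has {1, 2, 4} and plot 4 has {4, 5}, leaving only 3.
Block 2, plot 3: block 2 has {1, 2, 3, 4} and plot 3 has {1, 2}, leaving only 5.
Block 4, plot 1: block 4 has {5} and plot 1 has {1, 2, 3, 5}, leaving only 4.
Block 4, plot 3: block 4 has {4, 5} and plot 3 has {1, 2, 5}, leaving only 3.
Block 4, plot 5: block 4 has {3, 4, 5} and plot 5 has {2, 3, 4, 5}, leaving only 1.
Block 4 already has {1, 3, 4, 5} and plot 4 already has {3, 4, 5}, so block 4, plot 4 must be 2.

2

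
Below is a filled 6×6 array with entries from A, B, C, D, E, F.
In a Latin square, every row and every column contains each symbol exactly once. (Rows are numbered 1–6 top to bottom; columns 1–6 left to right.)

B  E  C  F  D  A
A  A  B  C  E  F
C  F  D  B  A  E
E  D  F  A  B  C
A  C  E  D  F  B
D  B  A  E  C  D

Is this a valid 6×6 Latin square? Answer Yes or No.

Row 6 contains D twice (at columns 1 and 6); row 2 is also not a permutation.

No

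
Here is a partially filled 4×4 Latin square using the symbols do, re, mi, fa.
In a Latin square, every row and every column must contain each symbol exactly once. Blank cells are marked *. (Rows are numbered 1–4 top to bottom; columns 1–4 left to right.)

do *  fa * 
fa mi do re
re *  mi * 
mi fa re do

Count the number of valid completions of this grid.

1

Row 1, column 2: eliminating its row and column leaves {re}.
Row 1, column 4: eliminating its row and column leaves {mi}.
Row 3, column 2: eliminating its row and column leaves {do}.
Row 3, column 4: eliminating its row and column leaves {fa}.
Only one assignment across all blanks avoids any row or column repeat, giving 1 completion.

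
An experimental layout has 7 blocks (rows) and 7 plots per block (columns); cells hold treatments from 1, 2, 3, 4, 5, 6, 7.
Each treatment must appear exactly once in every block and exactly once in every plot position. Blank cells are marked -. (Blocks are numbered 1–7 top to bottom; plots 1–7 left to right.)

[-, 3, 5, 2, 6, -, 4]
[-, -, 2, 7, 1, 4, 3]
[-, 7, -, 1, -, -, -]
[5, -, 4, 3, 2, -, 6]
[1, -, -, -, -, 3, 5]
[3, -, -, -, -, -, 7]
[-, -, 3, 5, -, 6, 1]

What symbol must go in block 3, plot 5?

3

Block 1, plot 1: block 1 has {2, 3, 4, 5, 6} and plot 1 has {1, 3, 5}, leaving only 7.
Block 1, plot 6: block 1 has {2, 3, 4, 5, 6, 7} and plot 6 has {3, 4, 6}, leaving only 1.
Block 2, plot 1: block 2 has {1, 2, 3, 4, 7} and plot 1 has {1, 3, 5, 7}, leaving only 6.
Block 2, plot 2: block 2 has {1, 2, 3, 4, 6, 7} and plot 2 has {3, 7}, leaving only 5.
Block 3, plot 3: block 3 has {1, 7} and plot 3 has {2, 3, 4, 5}, leaving only 6.
Block 3, plot 7: block 3 has {1, 6, 7} and plot 7 has {1, 3, 4, 5, 6, 7}, leaving only 2.
Block 3, plot 1: block 3 has {1, 2, 6, 7} and plot 1 has {1, 3, 5, 6, 7}, leaving only 4.
Block 3, plot 6: block 3 has {1, 2, 4, 6, 7} and plot 6 has {1, 3, 4, 6}, leaving only 5.
Block 3 already has {1, 2, 4, 5, 6, 7} and plot 5 already has {1, 2, 6}, so block 3, plot 5 must be 3.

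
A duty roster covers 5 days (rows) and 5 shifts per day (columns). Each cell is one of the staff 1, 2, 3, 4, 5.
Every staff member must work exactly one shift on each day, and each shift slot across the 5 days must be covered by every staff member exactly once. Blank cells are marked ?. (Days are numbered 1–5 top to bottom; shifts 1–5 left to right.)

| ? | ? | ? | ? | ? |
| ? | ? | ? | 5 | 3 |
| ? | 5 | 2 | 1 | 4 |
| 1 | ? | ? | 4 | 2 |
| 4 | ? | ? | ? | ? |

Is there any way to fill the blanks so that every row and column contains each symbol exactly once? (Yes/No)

No day or shift among the givens repeats a symbol, and propagating forced cells runs into no contradiction.
One valid completion exists (for instance, 5 2 4 3 1 / 2 4 1 5 3 / 3 5 2 1 4 / 1 3 5 4 2 / 4 1 3 2 5).

Yes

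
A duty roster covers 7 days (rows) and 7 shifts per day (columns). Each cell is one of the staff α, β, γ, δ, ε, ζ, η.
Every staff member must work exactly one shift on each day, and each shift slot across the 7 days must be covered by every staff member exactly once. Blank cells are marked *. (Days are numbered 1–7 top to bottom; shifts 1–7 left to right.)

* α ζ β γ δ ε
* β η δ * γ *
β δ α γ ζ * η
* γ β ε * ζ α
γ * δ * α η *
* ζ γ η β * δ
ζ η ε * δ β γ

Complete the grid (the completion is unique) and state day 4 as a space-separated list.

Day 4, shift 5: day 4 has {α, β, γ, ε, ζ} and shift 5 has {α, β, γ, δ, ζ}, leaving only η.
Day 4, shift 1: day 4 has {α, β, γ, ε, ζ, η} and shift 1 has {β, γ, ζ}, leaving only δ.
So day 4 reads: δ γ β ε η ζ α.

δ γ β ε η ζ α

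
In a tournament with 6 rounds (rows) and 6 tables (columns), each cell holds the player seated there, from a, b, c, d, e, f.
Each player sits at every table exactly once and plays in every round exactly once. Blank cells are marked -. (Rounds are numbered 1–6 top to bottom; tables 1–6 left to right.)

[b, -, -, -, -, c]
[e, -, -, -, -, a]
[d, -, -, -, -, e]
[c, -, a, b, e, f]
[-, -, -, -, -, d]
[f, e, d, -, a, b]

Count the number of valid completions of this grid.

24

Round 1, table 2: eliminating its round and table leaves {a, d, f}.
Round 1, table 3: eliminating its round and table leaves {e, f}.
Round 1, table 4: eliminating its round and table leaves {a, d, e, f}.
Round 1, table 5: eliminating its round and table leaves {d, f}.
Round 2, table 2: eliminating its round and table leaves {b, c, d, f}.
Round 2, table 3: eliminating its round and table leaves {b, c, f}.
Round 2, table 4: eliminating its round and table leaves {c, d, f}.
Round 2, table 5: eliminating its round and table leaves {b, c, d, f}.
Round 3, table 2: eliminating its round and table leaves {a, b, c, f}.
Round 3, table 3: eliminating its round and table leaves {b, c, f}.
Round 3, table 4: eliminating its round and table leaves {a, c, f}.
Round 3, table 5: eliminating its round and table leaves {b, c, f}.
Round 4, table 2: eliminating its round and table leaves {d}.
Round 5, table 1: eliminating its round and table leaves {a}.
Round 5, table 2: eliminating its round and table leaves {a, b, c, f}.
Round 5, table 3: eliminating its round and table leaves {b, c, e, f}.
Round 5, table 4: eliminating its round and table leaves {a, c, e, f}.
Round 5, table 5: eliminating its round and table leaves {b, c, f}.
Round 6, table 4: eliminating its round and table leaves {c}.
Enumerating the assignments across these blanks that avoid any round or table repeat gives 24 completions.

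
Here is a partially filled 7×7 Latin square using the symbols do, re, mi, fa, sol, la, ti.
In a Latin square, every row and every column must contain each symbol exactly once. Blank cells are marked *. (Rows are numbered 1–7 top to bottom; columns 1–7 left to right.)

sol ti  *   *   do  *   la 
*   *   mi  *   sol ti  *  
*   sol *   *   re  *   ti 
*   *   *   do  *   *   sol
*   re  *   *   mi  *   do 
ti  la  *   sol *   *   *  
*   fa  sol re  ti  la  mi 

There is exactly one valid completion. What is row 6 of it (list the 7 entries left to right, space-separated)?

ti la do sol fa mi re

Row 6, column 5: row 6 has {sol, la, ti} and column 5 has {do, re, mi, sol, ti}, leaving only fa.
Row 6, column 7: row 6 has {fa, sol, la, ti} and column 7 has {do, mi, sol, la, ti}, leaving only re.
Row 6, column 3: row 6 has {re, fa, sol, la, ti} and column 3 has {mi, sol}, leaving only do.
Row 6, column 6: row 6 has {do, re, fa, sol, la, ti} and column 6 has {la, ti}, leaving only mi.
So row 6 reads: ti la do sol fa mi re.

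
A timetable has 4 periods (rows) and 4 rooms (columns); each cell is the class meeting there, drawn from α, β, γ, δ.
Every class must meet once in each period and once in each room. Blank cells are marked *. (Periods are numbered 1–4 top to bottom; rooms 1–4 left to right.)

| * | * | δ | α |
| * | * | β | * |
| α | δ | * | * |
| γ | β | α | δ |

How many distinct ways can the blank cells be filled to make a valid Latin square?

Period 1, room 1: eliminating its period and room leaves {β}.
Period 1, room 2: eliminating its period and room leaves {γ}.
Period 2, room 1: eliminating its period and room leaves {δ}.
Period 2, room 2: eliminating its period and room leaves {α, γ}.
Period 2, room 4: eliminating its period and room leaves {γ}.
Period 3, room 3: eliminating its period and room leaves {γ}.
Period 3, room 4: eliminating its period and room leaves {β, γ}.
Only one assignment across all blanks avoids any period or room repeat, giving 1 completion.

1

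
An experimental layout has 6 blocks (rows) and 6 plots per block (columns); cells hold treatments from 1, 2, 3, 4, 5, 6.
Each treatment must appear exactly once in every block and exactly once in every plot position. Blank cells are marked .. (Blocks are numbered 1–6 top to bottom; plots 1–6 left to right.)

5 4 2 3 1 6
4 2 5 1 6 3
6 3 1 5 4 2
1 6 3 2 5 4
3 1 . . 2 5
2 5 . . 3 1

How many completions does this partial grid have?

2

Block 5, plot 3: eliminating its block and plot leaves {4, 6}.
Block 5, plot 4: eliminating its block and plot leaves {4, 6}.
Block 6, plot 3: eliminating its block and plot leaves {4, 6}.
Block 6, plot 4: eliminating its block and plot leaves {4, 6}.
Enumerating the assignments across these blanks that avoid any block or plot repeat gives 2 completions.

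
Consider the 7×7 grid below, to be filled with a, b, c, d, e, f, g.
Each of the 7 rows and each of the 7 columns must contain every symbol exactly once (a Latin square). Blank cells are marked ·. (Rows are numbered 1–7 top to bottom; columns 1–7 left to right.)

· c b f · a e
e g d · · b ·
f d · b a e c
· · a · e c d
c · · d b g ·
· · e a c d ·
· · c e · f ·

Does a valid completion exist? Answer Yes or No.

No

Row 2, column 4: row 2 has {b, d, e, g} and column 4 has {a, b, d, e, f}, so it must be c.
Row 2, column 5: row 2 has {b, c, d, e, g} and column 5 has {a, b, c, e}, so it must be f.
Row 2, column 7: row 2 has {b, c, d, e, f, g} and column 7 has {c, d, e}, so it must be a.
Row 3, column 3: row 3 has {a, b, c, d, e, f} and column 3 has {a, b, c, d, e}, so it must be g.
Row 4, column 4: row 4 has {a, c, d, e} and column 4 has {a, b, c, d, e, f}, so it must be g.
Row 4, column 1: row 4 has {a, c, d, e, g} and column 1 has {c, e, f}, so it must be b.
Row 4, column 2: row 4 has {a, b, c, d, e, g} and column 2 has {c, d, g}, so it must be f.
Row 5, column 3: row 5 has {b, c, d, g} and column 3 has {a, b, c, d, e, g}, so it must be f.
Now row 5, column 7: row 5 together with column 7 already contain {a, b, c, d, e, f, g} — every symbol — so nothing can go there. The grid has no valid completion.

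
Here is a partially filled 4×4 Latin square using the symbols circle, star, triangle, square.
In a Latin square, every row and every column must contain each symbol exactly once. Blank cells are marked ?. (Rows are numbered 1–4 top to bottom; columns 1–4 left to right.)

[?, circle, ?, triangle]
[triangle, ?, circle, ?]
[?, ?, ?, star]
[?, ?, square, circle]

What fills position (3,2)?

Row 1, column 3: row 1 has {circle, triangle} and column 3 has {circle, square}, leaving only star.
Row 1, column 1: row 1 has {circle, star, triangle} and column 1 has {triangle}, leaving only square.
Row 2, column 4: row 2 has {circle, triangle} and column 4 has {circle, star, triangle}, leaving only square.
Row 2, column 2: row 2 has {circle, triangle, square} and column 2 has {circle}, leaving only star.
Row 3, column 1: row 3 has {star} and column 1 has {triangle, square}, leaving only circle.
Row 3, column 3: row 3 has {circle, star} and column 3 has {circle, star, square}, leaving only triangle.
Row 3 already has {circle, star, triangle} and column 2 already has {circle, star}, so row 3, column 2 must be square.

square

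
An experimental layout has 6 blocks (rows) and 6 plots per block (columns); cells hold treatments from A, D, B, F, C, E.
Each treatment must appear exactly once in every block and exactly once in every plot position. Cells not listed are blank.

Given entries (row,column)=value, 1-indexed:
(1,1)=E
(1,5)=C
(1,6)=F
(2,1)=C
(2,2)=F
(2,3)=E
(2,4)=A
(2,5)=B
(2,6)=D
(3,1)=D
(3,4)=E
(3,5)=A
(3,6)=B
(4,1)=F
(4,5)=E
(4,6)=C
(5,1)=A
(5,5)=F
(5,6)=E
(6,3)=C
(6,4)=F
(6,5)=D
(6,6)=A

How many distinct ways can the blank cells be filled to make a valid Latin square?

Block 1, plot 2: eliminating its block and plot leaves {A, D, B}.
Block 1, plot 3: eliminating its block and plot leaves {A, D, B}.
Block 1, plot 4: eliminating its block and plot leaves {D, B}.
Block 3, plot 2: eliminating its block and plot leaves {C}.
Block 3, plot 3: eliminating its block and plot leaves {F}.
Block 4, plot 2: eliminating its block and plot leaves {A, D, B}.
Block 4, plot 3: eliminating its block and plot leaves {A, D, B}.
Block 4, plot 4: eliminating its block and plot leaves {D, B}.
Block 5, plot 2: eliminating its block and plot leaves {D, B, C}.
Block 5, plot 3: eliminating its block and plot leaves {D, B}.
Block 5, plot 4: eliminating its block and plot leaves {D, B, C}.
Block 6, plot 1: eliminating its block and plot leaves {B}.
Block 6, plot 2: eliminating its block and plot leaves {B, E}.
Enumerating the assignments across these blanks that avoid any block or plot repeat gives 4 completions.

4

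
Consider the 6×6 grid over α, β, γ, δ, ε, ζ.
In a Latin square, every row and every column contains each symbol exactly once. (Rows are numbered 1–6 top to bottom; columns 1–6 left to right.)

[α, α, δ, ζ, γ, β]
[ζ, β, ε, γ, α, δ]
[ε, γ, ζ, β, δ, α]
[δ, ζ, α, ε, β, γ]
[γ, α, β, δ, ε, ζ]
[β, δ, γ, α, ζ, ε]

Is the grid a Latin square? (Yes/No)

No

Column 2 contains α twice (at rows 1 and 5), so it is not a permutation.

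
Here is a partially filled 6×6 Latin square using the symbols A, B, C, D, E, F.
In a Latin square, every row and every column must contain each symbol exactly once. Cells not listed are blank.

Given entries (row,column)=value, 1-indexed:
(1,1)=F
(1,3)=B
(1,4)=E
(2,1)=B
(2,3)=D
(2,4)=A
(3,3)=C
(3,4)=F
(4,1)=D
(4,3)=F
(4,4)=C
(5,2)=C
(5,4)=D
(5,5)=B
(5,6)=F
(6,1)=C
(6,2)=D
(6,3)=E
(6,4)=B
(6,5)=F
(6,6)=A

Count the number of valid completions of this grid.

3

Row 1, column 2: eliminating its row and column leaves {A}.
Row 1, column 5: eliminating its row and column leaves {A, C, D}.
Row 1, column 6: eliminating its row and column leaves {C, D}.
Row 2, column 2: eliminating its row and column leaves {E, F}.
Row 2, column 5: eliminating its row and column leaves {C, E}.
Row 2, column 6: eliminating its row and column leaves {C, E}.
Row 3, column 1: eliminating its row and column leaves {A, E}.
Row 3, column 2: eliminating its row and column leaves {A, B, E}.
Row 3, column 5: eliminating its row and column leaves {A, D, E}.
Row 3, column 6: eliminating its row and column leaves {B, D, E}.
Row 4, column 2: eliminating its row and column leaves {A, B, E}.
Row 4, column 5: eliminating its row and column leaves {A, E}.
Row 4, column 6: eliminating its row and column leaves {B, E}.
Row 5, column 1: eliminating its row and column leaves {A, E}.
Row 5, column 3: eliminating its row and column leaves {A}.
Enumerating the assignments across these blanks that avoid any row or column repeat gives 3 completions.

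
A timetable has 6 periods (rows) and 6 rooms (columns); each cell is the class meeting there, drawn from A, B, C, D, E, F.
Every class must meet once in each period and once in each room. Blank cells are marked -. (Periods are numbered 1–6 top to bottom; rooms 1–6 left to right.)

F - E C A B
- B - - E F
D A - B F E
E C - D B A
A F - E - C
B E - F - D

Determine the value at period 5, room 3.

Period 1, room 2: period 1 has {A, B, C, E, F} and room 2 has {A, B, C, E, F}, leaving only D.
Period 2, room 1: period 2 has {B, E, F} and room 1 has {A, B, D, E, F}, leaving only C.
Period 2, room 4: period 2 has {B, C, E, F} and room 4 has {B, C, D, E, F}, leaving only A.
Period 2, room 3: period 2 has {A, B, C, E, F} and room 3 has {E}, leaving only D.
Period 5 already has {A, C, E, F} and room 3 already has {D, E}, so period 5, room 3 must be B.

B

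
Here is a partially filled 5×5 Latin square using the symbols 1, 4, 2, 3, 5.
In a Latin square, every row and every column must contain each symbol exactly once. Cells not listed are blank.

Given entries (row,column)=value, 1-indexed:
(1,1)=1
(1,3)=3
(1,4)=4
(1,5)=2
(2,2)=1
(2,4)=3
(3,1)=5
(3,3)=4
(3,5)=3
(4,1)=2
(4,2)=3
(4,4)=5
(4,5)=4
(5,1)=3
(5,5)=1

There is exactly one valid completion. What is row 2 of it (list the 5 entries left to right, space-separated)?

4 1 2 3 5

Row 2, column 1: row 2 has {1, 3} and column 1 has {1, 2, 3, 5}, leaving only 4.
Row 2, column 5: row 2 has {1, 4, 3} and column 5 has {1, 4, 2, 3}, leaving only 5.
Row 2, column 3: row 2 has {1, 4, 3, 5} and column 3 has {4, 3}, leaving only 2.
So row 2 reads: 4 1 2 3 5.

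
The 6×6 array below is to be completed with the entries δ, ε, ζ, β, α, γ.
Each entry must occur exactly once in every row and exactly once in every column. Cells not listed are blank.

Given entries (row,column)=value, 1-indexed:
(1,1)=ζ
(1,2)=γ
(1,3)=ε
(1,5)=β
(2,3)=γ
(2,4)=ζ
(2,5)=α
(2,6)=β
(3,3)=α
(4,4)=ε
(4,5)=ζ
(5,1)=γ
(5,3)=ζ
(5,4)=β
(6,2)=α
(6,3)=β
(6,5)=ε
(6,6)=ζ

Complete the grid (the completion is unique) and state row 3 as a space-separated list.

β ζ α δ γ ε

Row 4, column 3: row 4 has {ε, ζ} and column 3 has {ε, ζ, β, α, γ}, leaving only δ.
Row 4, column 2: row 4 has {δ, ε, ζ} and column 2 has {α, γ}, leaving only β.
Row 4, column 1: row 4 has {δ, ε, ζ, β} and column 1 has {ζ, γ}, leaving only α.
Row 4, column 6: row 4 has {δ, ε, ζ, β, α} and column 6 has {ζ, β}, leaving only γ.
Row 5, column 5: row 5 has {ζ, β, γ} and column 5 has {ε, ζ, β, α}, leaving only δ.
Row 3, column 5: row 3 has {α} and column 5 has {δ, ε, ζ, β, α}, leaving only γ.
Row 3, column 4: row 3 has {α, γ} and column 4 has {ε, ζ, β}, leaving only δ.
Row 3, column 6: row 3 has {δ, α, γ} and column 6 has {ζ, β, γ}, leaving only ε.
Row 3, column 1: row 3 has {δ, ε, α, γ} and column 1 has {ζ, α, γ}, leaving only β.
Row 3, column 2: row 3 has {δ, ε, β, α, γ} and column 2 has {β, α, γ}, leaving only ζ.
So row 3 reads: β ζ α δ γ ε.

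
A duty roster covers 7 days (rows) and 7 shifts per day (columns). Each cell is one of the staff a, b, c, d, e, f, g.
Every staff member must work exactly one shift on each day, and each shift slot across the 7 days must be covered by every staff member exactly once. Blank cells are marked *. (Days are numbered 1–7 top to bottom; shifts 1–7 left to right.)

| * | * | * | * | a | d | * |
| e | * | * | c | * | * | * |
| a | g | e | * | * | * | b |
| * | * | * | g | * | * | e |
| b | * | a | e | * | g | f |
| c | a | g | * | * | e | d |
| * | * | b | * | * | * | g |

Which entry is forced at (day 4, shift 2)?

Day 1, shift 7: day 1 has {a, d} and shift 7 has {b, d, e, f, g}, leaving only c.
Day 1, shift 3: day 1 has {a, c, d} and shift 3 has {a, b, e, g}, leaving only f.
Day 1, shift 1: day 1 has {a, c, d, f} and shift 1 has {a, b, c, e}, leaving only g.
Day 1, shift 4: day 1 has {a, c, d, f, g} and shift 4 has {c, e, g}, leaving only b.
Day 1, shift 2: day 1 has {a, b, c, d, f, g} and shift 2 has {a, g}, leaving only e.
Day 2, shift 3: day 2 has {c, e} and shift 3 has {a, b, e, f, g}, leaving only d.
Day 2, shift 7: day 2 has {c, d, e} and shift 7 has {b, c, d, e, f, g}, leaving only a.
Day 4, shift 3: day 4 has {e, g} and shift 3 has {a, b, d, e, f, g}, leaving only c.
Day 6, shift 4: day 6 has {a, c, d, e, g} and shift 4 has {b, c, e, g}, leaving only f.
Day 3, shift 4: day 3 has {a, b, e, g} and shift 4 has {b, c, e, f, g}, leaving only d.
Day 6, shift 5: day 6 has {a, c, d, e, f, g} and shift 5 has {a}, leaving only b.
Day 7, shift 4: day 7 has {b, g} and shift 4 has {b, c, d, e, f, g}, leaving only a.
Day 4, shift 2 is narrowed to {b, d, f}.
If it were d, then day 4, shift 5 would be left with no valid symbol.
If it were f, then day 7, shift 6 would be left with no valid symbol.
So day 4, shift 2 must be b.

b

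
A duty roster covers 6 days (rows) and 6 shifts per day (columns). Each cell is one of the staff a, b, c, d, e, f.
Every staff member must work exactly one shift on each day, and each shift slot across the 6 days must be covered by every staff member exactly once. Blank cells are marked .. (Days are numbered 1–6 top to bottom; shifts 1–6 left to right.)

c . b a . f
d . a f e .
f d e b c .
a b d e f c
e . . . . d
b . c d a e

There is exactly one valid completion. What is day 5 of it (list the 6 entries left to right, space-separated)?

Day 5, shift 3: day 5 has {d, e} and shift 3 has {a, b, c, d, e}, leaving only f.
Day 5, shift 4: day 5 has {d, e, f} and shift 4 has {a, b, d, e, f}, leaving only c.
Day 5, shift 2: day 5 has {c, d, e, f} and shift 2 has {b, d}, leaving only a.
Day 5, shift 5: day 5 has {a, c, d, e, f} and shift 5 has {a, c, e, f}, leaving only b.
So day 5 reads: e a f c b d.

e a f c b d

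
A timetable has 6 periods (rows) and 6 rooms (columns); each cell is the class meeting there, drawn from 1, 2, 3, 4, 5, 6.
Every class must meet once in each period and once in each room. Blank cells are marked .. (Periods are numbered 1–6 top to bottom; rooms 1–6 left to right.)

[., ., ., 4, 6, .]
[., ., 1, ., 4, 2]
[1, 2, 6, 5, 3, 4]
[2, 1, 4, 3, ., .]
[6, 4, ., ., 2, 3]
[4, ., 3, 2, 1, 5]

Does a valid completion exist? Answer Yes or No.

Yes

No period or room among the givens repeats a symbol, and propagating forced cells runs into no contradiction.
One valid completion exists (for instance, 3 5 2 4 6 1 / 5 3 1 6 4 2 / 1 2 6 5 3 4 / 2 1 4 3 5 6 / 6 4 5 1 2 3 / 4 6 3 2 1 5).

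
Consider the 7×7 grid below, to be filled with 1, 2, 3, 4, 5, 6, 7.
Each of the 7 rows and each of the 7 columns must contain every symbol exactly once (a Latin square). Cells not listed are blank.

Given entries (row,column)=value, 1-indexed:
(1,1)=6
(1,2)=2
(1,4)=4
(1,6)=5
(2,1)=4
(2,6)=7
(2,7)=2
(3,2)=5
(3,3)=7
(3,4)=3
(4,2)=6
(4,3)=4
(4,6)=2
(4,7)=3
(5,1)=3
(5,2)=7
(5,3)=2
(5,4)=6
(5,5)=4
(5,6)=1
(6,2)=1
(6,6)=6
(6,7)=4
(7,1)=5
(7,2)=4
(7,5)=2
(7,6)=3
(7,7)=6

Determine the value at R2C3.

Row 2, column 2: row 2 has {2, 4, 7} and column 2 has {1, 2, 4, 5, 6, 7}, leaving only 3.
Row 3, column 6: row 3 has {3, 5, 7} and column 6 has {1, 2, 3, 5, 6, 7}, leaving only 4.
Row 3, column 7: row 3 has {3, 4, 5, 7} and column 7 has {2, 3, 4, 6}, leaving only 1.
Row 1, column 7: row 1 has {2, 4, 5, 6} and column 7 has {1, 2, 3, 4, 6}, leaving only 7.
Row 3, column 1: row 3 has {1, 3, 4, 5, 7} and column 1 has {3, 4, 5, 6}, leaving only 2.
Row 3, column 5: row 3 has {1, 2, 3, 4, 5, 7} and column 5 has {2, 4}, leaving only 6.
Row 5, column 7: row 5 has {1, 2, 3, 4, 6, 7} and column 7 has {1, 2, 3, 4, 6, 7}, leaving only 5.
Row 6, column 1: row 6 has {1, 4, 6} and column 1 has {2, 3, 4, 5, 6}, leaving only 7.
Row 4, column 1: row 4 has {2, 3, 4, 6} and column 1 has {2, 3, 4, 5, 6, 7}, leaving only 1.
Row 7, column 3: row 7 has {2, 3, 4, 5, 6} and column 3 has {2, 4, 7}, leaving only 1.
Row 1, column 3: row 1 has {2, 4, 5, 6, 7} and column 3 has {1, 2, 4, 7}, leaving only 3.
Row 1, column 5: row 1 has {2, 3, 4, 5, 6, 7} and column 5 has {2, 4, 6}, leaving only 1.
Row 2, column 5: row 2 has {2, 3, 4, 7} and column 5 has {1, 2, 4, 6}, leaving only 5.
Row 2 already has {2, 3, 4, 5, 7} and column 3 already has {1, 2, 3, 4, 7}, so row 2, column 3 must be 6.

6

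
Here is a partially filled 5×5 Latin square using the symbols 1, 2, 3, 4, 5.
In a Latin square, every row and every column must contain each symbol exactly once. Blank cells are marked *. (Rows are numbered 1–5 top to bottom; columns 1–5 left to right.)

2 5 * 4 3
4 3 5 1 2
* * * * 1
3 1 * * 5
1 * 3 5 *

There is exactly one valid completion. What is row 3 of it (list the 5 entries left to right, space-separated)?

5 4 2 3 1

Row 3, column 1: row 3 has {1} and column 1 has {1, 2, 3, 4}, leaving only 5.
Row 1, column 3: row 1 has {2, 3, 4, 5} and column 3 has {3, 5}, leaving only 1.
Row 4, column 4: row 4 has {1, 3, 5} and column 4 has {1, 4, 5}, leaving only 2.
Row 3, column 4: row 3 has {1, 5} and column 4 has {1, 2, 4, 5}, leaving only 3.
Row 4, column 3: row 4 has {1, 2, 3, 5} and column 3 has {1, 3, 5}, leaving only 4.
Row 3, column 3: row 3 has {1, 3, 5} and column 3 has {1, 3, 4, 5}, leaving only 2.
Row 3, column 2: row 3 has {1, 2, 3, 5} and column 2 has {1, 3, 5}, leaving only 4.
So row 3 reads: 5 4 2 3 1.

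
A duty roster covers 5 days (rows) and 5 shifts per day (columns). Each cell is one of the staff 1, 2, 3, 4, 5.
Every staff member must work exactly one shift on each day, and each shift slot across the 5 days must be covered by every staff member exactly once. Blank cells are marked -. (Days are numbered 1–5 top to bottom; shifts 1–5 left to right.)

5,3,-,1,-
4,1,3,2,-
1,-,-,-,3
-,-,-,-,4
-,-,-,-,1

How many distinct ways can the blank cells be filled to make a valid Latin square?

Day 1, shift 3: eliminating its day and shift leaves {2, 4}.
Day 1, shift 5: eliminating its day and shift leaves {2}.
Day 2, shift 5: eliminating its day and shift leaves {5}.
Day 3, shift 2: eliminating its day and shift leaves {2, 4, 5}.
Day 3, shift 3: eliminating its day and shift leaves {2, 4, 5}.
Day 3, shift 4: eliminating its day and shift leaves {4, 5}.
Day 4, shift 1: eliminating its day and shift leaves {2, 3}.
Day 4, shift 2: eliminating its day and shift leaves {2, 5}.
Day 4, shift 3: eliminating its day and shift leaves {1, 2, 5}.
Day 4, shift 4: eliminating its day and shift leaves {3, 5}.
Day 5, shift 1: eliminating its day and shift leaves {2, 3}.
Day 5, shift 2: eliminating its day and shift leaves {2, 4, 5}.
Day 5, shift 3: eliminating its day and shift leaves {2, 4, 5}.
Day 5, shift 4: eliminating its day and shift leaves {3, 4, 5}.
Enumerating the assignments across these blanks that avoid any day or shift repeat gives 3 completions.

3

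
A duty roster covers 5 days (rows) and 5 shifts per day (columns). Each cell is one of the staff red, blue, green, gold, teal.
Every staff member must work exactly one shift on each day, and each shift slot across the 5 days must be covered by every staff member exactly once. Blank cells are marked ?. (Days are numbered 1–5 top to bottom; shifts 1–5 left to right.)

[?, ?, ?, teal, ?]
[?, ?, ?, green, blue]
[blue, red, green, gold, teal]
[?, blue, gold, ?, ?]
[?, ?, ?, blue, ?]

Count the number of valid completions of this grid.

Day 1, shift 1: eliminating its day and shift leaves {red, green, gold}.
Day 1, shift 2: eliminating its day and shift leaves {green, gold}.
Day 1, shift 3: eliminating its day and shift leaves {red, blue}.
Day 1, shift 5: eliminating its day and shift leaves {red, green, gold}.
Day 2, shift 1: eliminating its day and shift leaves {red, gold, teal}.
Day 2, shift 2: eliminating its day and shift leaves {gold, teal}.
Day 2, shift 3: eliminating its day and shift leaves {red, teal}.
Day 4, shift 1: eliminating its day and shift leaves {red, green, teal}.
Day 4, shift 4: eliminating its day and shift leaves {red}.
Day 4, shift 5: eliminating its day and shift leaves {red, green}.
Day 5, shift 1: eliminating its day and shift leaves {red, green, gold, teal}.
Day 5, shift 2: eliminating its day and shift leaves {green, gold, teal}.
Day 5, shift 3: eliminating its day and shift leaves {red, teal}.
Day 5, shift 5: eliminating its day and shift leaves {red, green, gold}.
Enumerating the assignments across these blanks that avoid any day or shift repeat gives 3 completions.

3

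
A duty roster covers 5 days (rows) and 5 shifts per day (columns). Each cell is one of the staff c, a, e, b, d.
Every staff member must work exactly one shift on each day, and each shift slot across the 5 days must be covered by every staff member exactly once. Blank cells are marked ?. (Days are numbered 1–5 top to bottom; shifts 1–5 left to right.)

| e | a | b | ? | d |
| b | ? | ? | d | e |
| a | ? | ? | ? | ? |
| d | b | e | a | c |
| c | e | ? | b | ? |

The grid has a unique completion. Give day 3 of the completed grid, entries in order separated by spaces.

Day 3, shift 5: day 3 has {a} and shift 5 has {c, e, d}, leaving only b.
Day 1, shift 4: day 1 has {a, e, b, d} and shift 4 has {a, b, d}, leaving only c.
Day 3, shift 4: day 3 has {a, b} and shift 4 has {c, a, b, d}, leaving only e.
Day 2, shift 2: day 2 has {e, b, d} and shift 2 has {a, e, b}, leaving only c.
Day 3, shift 2: day 3 has {a, e, b} and shift 2 has {c, a, e, b}, leaving only d.
Day 3, shift 3: day 3 has {a, e, b, d} and shift 3 has {e, b}, leaving only c.
So day 3 reads: a d c e b.

a d c e b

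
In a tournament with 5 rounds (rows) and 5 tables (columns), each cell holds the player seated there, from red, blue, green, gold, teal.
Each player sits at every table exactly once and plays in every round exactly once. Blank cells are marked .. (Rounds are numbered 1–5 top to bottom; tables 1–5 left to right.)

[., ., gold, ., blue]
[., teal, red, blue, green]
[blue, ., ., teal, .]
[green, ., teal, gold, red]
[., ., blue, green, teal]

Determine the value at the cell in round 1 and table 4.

red

Round 1 already has {blue, gold} and table 4 already has {blue, green, gold, teal}, so round 1, table 4 must be red.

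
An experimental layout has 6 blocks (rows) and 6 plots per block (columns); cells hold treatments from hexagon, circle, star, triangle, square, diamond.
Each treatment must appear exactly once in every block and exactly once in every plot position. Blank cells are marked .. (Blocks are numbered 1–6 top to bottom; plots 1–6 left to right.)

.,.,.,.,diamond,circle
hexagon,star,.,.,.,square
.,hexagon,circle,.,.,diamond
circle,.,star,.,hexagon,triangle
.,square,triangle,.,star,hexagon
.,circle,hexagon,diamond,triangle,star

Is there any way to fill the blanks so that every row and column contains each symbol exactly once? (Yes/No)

No block or plot among the givens repeats a symbol, and propagating forced cells runs into no contradiction.
One valid completion exists (for instance, star triangle square hexagon diamond circle / hexagon star diamond triangle circle square / triangle hexagon circle star square diamond / circle diamond star square hexagon triangle / diamond square triangle circle star hexagon / square circle hexagon diamond triangle star).

Yes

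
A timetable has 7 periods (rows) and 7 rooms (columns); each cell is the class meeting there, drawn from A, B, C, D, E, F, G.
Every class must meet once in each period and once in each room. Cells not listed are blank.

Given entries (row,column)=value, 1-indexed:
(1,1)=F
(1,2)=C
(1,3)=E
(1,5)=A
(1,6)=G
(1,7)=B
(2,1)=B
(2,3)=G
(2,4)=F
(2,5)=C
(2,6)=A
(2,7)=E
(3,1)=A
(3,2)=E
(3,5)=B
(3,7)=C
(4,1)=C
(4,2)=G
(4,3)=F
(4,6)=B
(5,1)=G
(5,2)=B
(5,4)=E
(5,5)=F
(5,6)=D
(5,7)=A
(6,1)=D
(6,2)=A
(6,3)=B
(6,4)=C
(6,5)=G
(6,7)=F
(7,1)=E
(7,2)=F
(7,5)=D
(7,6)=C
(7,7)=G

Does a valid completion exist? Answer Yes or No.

No period or room among the givens repeats a symbol, and propagating forced cells runs into no contradiction.
One valid completion exists (for instance, F C E D A G B / B D G F C A E / A E D G B F C / C G F A E B D / G B C E F D A / D A B C G E F / E F A B D C G).

Yes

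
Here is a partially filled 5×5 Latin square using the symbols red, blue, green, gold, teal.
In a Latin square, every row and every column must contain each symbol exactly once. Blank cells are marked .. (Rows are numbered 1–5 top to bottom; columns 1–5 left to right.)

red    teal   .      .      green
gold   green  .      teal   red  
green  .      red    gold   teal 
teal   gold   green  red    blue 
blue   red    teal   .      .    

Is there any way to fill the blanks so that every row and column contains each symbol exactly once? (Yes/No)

Yes

No row or column among the givens repeats a symbol, and propagating forced cells runs into no contradiction.
One valid completion exists (for instance, red teal gold blue green / gold green blue teal red / green blue red gold teal / teal gold green red blue / blue red teal green gold).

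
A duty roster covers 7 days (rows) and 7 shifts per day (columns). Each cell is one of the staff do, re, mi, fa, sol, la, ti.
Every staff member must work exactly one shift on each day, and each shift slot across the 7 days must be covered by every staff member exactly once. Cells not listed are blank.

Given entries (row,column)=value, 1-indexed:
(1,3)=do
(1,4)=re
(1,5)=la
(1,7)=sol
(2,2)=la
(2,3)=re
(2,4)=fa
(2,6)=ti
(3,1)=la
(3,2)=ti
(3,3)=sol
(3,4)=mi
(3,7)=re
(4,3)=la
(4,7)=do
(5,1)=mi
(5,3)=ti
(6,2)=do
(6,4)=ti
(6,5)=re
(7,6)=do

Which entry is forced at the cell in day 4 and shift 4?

Day 4 already has {do, la} and shift 4 already has {re, mi, fa, ti}, so day 4, shift 4 must be sol.

sol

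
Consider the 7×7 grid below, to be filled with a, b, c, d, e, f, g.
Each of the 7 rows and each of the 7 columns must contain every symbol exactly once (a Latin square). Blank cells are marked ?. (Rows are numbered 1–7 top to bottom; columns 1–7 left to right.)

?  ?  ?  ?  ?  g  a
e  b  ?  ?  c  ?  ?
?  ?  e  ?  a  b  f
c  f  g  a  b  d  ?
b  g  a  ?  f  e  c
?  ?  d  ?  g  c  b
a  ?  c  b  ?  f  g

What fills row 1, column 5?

e

Row 2, column 3: row 2 has {b, c, e} and column 3 has {a, c, d, e, g}, leaving only f.
Row 1, column 3: row 1 has {a, g} and column 3 has {a, c, d, e, f, g}, leaving only b.
Row 2, column 6: row 2 has {b, c, e, f} and column 6 has {b, c, d, e, f, g}, leaving only a.
Row 2, column 7: row 2 has {a, b, c, e, f} and column 7 has {a, b, c, f, g}, leaving only d.
Row 2, column 4: row 2 has {a, b, c, d, e, f} and column 4 has {a, b}, leaving only g.
Row 4, column 7: row 4 has {a, b, c, d, f, g} and column 7 has {a, b, c, d, f, g}, leaving only e.
Row 5, column 4: row 5 has {a, b, c, e, f, g} and column 4 has {a, b, g}, leaving only d.
Row 3, column 4: row 3 has {a, b, e, f} and column 4 has {a, b, d, g}, leaving only c.
Row 3, column 2: row 3 has {a, b, c, e, f} and column 2 has {b, f, g}, leaving only d.
Row 3, column 1: row 3 has {a, b, c, d, e, f} and column 1 has {a, b, c, e}, leaving only g.
Row 6, column 1: row 6 has {b, c, d, g} and column 1 has {a, b, c, e, g}, leaving only f.
Row 1, column 1: row 1 has {a, b, g} and column 1 has {a, b, c, e, f, g}, leaving only d.
Row 1 already has {a, b, d, g} and column 5 already has {a, b, c, f, g}, so row 1, column 5 must be e.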